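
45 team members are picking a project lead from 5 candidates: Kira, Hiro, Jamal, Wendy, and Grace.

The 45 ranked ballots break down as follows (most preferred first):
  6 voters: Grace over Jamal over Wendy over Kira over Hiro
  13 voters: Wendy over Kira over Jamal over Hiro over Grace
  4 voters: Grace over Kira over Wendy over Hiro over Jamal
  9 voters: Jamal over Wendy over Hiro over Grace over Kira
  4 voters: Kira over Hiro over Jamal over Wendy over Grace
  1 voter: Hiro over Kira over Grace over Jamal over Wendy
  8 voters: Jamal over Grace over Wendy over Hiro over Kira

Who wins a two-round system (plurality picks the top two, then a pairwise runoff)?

Round 1 first-place votes: Kira 4, Hiro 1, Jamal 17, Wendy 13, Grace 10. Jamal and Wendy advance.
Runoff: Jamal is ranked above Wendy on 28 ballots, Wendy above Jamal on 17.

Jamal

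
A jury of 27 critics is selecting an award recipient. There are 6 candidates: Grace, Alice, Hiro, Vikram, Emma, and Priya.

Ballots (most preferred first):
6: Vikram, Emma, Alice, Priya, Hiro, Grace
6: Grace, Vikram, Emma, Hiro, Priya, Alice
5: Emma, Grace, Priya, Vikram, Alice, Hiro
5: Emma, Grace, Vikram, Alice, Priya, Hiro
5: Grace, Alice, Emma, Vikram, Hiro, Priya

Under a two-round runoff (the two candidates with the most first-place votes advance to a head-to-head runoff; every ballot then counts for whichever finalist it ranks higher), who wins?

Emma

Round 1 first-place votes: Grace 11, Alice 0, Hiro 0, Vikram 6, Emma 10, Priya 0. Grace and Emma advance.
Runoff: Grace is ranked above Emma on 11 ballots, Emma above Grace on 16.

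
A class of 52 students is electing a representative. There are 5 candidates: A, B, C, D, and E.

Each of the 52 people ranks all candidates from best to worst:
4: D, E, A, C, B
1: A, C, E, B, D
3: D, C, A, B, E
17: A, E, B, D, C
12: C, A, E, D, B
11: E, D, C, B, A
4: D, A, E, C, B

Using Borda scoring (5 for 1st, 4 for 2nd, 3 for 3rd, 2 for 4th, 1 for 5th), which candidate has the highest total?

E

A: 4×3 + 1×5 + 3×3 + 17×5 + 12×4 + 11×1 + 4×4 = 186
B: 4×1 + 1×2 + 3×2 + 17×3 + 12×1 + 11×2 + 4×1 = 101
C: 4×2 + 1×4 + 3×4 + 17×1 + 12×5 + 11×3 + 4×2 = 142
D: 4×5 + 1×1 + 3×5 + 17×2 + 12×2 + 11×4 + 4×5 = 158
E: 4×4 + 1×3 + 3×1 + 17×4 + 12×3 + 11×5 + 4×3 = 193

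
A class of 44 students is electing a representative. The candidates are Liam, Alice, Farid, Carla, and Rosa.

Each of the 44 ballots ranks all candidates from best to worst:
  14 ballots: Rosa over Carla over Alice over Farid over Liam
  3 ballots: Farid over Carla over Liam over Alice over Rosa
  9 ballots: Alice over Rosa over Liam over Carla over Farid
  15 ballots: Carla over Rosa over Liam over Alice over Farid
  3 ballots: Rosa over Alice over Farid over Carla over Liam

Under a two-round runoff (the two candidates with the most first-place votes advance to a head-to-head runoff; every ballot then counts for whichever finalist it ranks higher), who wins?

Round 1 first-place votes: Liam 0, Alice 9, Farid 3, Carla 15, Rosa 17. Rosa and Carla advance.
Runoff: Rosa is ranked above Carla on 26 ballots, Carla above Rosa on 18.

Rosa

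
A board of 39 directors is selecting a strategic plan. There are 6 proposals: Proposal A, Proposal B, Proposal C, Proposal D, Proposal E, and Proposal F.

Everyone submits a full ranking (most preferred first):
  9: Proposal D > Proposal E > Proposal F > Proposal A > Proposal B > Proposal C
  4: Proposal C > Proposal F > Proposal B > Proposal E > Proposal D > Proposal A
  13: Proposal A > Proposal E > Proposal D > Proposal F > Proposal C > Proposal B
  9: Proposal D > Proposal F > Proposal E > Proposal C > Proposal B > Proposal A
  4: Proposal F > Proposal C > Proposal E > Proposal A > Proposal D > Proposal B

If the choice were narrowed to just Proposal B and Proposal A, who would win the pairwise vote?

Proposal B is ranked above Proposal A on 13 ballots; Proposal A above Proposal B on 26.

Proposal A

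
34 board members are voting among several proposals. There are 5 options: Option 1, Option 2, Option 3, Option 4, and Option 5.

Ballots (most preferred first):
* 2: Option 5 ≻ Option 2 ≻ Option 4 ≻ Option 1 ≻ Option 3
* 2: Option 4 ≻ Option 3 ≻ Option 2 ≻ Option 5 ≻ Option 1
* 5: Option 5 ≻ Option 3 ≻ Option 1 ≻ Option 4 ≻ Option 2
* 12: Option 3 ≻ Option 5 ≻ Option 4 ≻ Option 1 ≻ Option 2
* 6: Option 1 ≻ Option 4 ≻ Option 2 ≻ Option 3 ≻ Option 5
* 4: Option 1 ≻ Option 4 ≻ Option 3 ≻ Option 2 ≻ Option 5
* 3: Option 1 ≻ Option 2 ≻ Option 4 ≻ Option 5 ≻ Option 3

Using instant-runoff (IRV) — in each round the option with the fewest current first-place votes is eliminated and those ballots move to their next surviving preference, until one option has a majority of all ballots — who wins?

Option 3

Round 1: Option 1 13, Option 2 0, Option 3 12, Option 4 2, Option 5 7. Option 2 eliminated.
Round 2: Option 1 13, Option 3 12, Option 4 2, Option 5 7. Option 4 eliminated.
Round 3: Option 1 13, Option 3 14, Option 5 7. Option 5 eliminated.
Round 4: Option 1 15, Option 3 19. Option 3 has a majority (≥18).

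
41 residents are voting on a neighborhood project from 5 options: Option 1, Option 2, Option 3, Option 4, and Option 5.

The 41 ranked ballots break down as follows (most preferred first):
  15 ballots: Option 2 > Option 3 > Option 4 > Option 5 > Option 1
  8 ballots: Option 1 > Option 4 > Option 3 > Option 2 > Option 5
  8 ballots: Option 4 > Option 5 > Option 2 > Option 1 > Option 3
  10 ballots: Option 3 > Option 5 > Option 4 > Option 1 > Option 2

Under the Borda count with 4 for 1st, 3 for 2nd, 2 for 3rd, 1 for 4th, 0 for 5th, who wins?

Option 4

Option 1: 15×0 + 8×4 + 8×1 + 10×1 = 50
Option 2: 15×4 + 8×1 + 8×2 + 10×0 = 84
Option 3: 15×3 + 8×2 + 8×0 + 10×4 = 101
Option 4: 15×2 + 8×3 + 8×4 + 10×2 = 106
Option 5: 15×1 + 8×0 + 8×3 + 10×3 = 69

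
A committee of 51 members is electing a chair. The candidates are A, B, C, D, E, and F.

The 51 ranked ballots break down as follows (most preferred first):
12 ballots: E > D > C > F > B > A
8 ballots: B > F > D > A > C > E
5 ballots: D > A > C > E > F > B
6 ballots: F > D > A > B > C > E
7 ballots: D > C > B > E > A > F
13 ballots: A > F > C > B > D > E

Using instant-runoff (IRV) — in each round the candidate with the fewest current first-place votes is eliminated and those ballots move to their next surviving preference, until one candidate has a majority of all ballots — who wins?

D

Round 1: A 13, B 8, C 0, D 12, E 12, F 6. C eliminated.
Round 2: A 13, B 8, D 12, E 12, F 6. F eliminated.
Round 3: A 13, B 8, D 18, E 12. B eliminated.
Round 4: A 13, D 26, E 12. D has a majority (≥26).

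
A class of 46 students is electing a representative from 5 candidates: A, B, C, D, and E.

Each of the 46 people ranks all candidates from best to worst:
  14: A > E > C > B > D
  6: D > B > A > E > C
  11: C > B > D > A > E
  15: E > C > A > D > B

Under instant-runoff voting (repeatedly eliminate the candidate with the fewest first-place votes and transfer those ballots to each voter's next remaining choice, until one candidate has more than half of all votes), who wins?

A

Round 1: A 14, B 0, C 11, D 6, E 15. B eliminated.
Round 2: A 14, C 11, D 6, E 15. D eliminated.
Round 3: A 20, C 11, E 15. C eliminated.
Round 4: A 31, E 15. A has a majority (≥24).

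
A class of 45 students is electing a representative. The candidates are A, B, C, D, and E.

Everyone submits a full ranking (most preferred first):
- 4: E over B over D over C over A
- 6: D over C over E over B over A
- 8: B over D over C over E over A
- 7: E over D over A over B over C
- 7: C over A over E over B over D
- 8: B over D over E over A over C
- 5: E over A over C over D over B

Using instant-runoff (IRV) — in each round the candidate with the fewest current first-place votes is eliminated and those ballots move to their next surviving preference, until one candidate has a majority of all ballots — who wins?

Round 1: A 0, B 16, C 7, D 6, E 16. A eliminated.
Round 2: B 16, C 7, D 6, E 16. D eliminated.
Round 3: B 16, C 13, E 16. C eliminated.
Round 4: B 16, E 29. E has a majority (≥23).

E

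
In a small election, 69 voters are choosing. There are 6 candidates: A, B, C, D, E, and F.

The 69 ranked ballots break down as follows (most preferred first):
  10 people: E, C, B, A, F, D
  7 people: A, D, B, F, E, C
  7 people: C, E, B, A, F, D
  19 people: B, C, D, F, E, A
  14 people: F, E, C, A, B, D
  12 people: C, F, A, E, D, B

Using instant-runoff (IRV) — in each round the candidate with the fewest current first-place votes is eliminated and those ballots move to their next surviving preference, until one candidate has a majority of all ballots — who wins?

C

Round 1: A 7, B 19, C 19, D 0, E 10, F 14. D eliminated.
Round 2: A 7, B 19, C 19, E 10, F 14. A eliminated.
Round 3: B 26, C 19, E 10, F 14. E eliminated.
Round 4: B 26, C 29, F 14. F eliminated.
Round 5: B 26, C 43. C has a majority (≥35).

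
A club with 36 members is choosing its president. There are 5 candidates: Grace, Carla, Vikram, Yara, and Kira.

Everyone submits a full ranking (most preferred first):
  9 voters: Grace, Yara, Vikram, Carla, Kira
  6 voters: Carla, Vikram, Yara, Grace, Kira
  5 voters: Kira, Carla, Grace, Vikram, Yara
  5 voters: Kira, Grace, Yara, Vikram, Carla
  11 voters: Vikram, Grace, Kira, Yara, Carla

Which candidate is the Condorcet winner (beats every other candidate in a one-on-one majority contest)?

Grace

Grace vs Carla: 25–11
Grace vs Vikram: 19–17
Grace vs Yara: 30–6
Grace vs Kira: 26–10
Grace beats every other candidate.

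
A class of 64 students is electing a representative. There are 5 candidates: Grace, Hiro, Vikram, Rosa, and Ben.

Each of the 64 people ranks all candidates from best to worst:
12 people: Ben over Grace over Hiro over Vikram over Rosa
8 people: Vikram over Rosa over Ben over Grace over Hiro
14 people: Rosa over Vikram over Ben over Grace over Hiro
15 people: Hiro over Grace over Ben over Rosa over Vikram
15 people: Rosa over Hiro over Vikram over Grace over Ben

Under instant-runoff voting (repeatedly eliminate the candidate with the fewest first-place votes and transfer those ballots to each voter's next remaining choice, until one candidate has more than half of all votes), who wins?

Round 1: Grace 0, Hiro 15, Vikram 8, Rosa 29, Ben 12. Grace eliminated.
Round 2: Hiro 15, Vikram 8, Rosa 29, Ben 12. Vikram eliminated.
Round 3: Hiro 15, Rosa 37, Ben 12. Rosa has a majority (≥33).

Rosa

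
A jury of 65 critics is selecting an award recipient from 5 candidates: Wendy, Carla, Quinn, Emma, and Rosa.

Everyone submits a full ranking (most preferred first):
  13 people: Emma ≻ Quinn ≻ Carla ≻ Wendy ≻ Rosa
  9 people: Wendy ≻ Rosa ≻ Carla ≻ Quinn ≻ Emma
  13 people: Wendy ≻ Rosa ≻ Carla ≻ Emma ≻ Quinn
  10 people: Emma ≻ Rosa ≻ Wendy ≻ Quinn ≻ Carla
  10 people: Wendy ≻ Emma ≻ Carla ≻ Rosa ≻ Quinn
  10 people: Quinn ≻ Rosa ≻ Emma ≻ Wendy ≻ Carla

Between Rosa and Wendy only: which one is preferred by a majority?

Rosa is ranked above Wendy on 20 ballots; Wendy above Rosa on 45.

Wendy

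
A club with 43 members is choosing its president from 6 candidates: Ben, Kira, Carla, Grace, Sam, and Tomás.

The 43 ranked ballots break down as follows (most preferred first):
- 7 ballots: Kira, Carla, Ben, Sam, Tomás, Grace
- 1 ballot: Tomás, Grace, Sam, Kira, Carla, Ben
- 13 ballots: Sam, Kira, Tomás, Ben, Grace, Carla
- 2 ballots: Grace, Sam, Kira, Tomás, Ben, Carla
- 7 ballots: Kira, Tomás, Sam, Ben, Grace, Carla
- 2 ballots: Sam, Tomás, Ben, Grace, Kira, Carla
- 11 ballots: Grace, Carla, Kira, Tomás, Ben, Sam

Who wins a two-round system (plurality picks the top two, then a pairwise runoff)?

Round 1 first-place votes: Ben 0, Kira 14, Carla 0, Grace 13, Sam 15, Tomás 1. Sam and Kira advance.
Runoff: Sam is ranked above Kira on 18 ballots, Kira above Sam on 25.

Kira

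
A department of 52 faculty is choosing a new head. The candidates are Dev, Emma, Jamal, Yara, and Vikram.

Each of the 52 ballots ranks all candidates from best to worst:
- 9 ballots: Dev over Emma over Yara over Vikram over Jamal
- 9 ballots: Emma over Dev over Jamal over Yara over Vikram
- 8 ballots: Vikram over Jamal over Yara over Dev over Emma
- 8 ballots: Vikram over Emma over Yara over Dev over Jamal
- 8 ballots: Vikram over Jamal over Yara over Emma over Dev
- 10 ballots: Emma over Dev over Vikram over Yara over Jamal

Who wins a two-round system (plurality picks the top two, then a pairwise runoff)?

Emma

Round 1 first-place votes: Dev 9, Emma 19, Jamal 0, Yara 0, Vikram 24. Vikram and Emma advance.
Runoff: Vikram is ranked above Emma on 24 ballots, Emma above Vikram on 28.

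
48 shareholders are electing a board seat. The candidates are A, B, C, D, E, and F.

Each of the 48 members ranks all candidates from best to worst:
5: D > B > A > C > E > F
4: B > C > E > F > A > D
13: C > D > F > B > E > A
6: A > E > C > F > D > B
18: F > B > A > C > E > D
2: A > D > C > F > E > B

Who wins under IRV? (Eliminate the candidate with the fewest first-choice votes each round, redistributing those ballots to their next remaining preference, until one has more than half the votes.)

Round 1: A 8, B 4, C 13, D 5, E 0, F 18. E eliminated.
Round 2: A 8, B 4, C 13, D 5, F 18. B eliminated.
Round 3: A 8, C 17, D 5, F 18. D eliminated.
Round 4: A 13, C 17, F 18. A eliminated.
Round 5: C 30, F 18. C has a majority (≥25).

C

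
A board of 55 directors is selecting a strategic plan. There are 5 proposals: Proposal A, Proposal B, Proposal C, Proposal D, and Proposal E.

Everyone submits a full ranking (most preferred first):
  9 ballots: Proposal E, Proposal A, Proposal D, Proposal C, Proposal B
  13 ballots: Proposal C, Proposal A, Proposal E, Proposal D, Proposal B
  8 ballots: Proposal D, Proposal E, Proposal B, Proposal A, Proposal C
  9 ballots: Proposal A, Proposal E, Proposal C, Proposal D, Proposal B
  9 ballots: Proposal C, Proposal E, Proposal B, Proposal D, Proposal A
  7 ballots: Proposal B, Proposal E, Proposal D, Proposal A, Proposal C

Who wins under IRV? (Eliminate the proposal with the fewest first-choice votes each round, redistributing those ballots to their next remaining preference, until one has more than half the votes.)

Round 1: Proposal A 9, Proposal B 7, Proposal C 22, Proposal D 8, Proposal E 9. Proposal B eliminated.
Round 2: Proposal A 9, Proposal C 22, Proposal D 8, Proposal E 16. Proposal D eliminated.
Round 3: Proposal A 9, Proposal C 22, Proposal E 24. Proposal A eliminated.
Round 4: Proposal C 22, Proposal E 33. Proposal E has a majority (≥28).

Proposal E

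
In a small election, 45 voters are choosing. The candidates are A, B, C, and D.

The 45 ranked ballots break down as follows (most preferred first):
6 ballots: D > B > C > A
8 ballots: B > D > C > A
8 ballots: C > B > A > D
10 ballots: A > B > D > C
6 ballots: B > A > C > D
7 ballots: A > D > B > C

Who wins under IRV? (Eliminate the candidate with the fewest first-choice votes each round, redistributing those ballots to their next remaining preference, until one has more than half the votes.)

Round 1: A 17, B 14, C 8, D 6. D eliminated.
Round 2: A 17, B 20, C 8. C eliminated.
Round 3: A 17, B 28. B has a majority (≥23).

B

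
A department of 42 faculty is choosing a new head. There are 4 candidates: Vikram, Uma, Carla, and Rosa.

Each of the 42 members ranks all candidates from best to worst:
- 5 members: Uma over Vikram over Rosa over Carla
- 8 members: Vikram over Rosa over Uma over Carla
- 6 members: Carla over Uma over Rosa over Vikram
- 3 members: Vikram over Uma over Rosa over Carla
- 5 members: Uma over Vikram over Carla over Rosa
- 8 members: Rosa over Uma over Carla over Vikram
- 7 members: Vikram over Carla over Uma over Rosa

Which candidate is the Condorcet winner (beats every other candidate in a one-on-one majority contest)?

Uma vs Vikram: 24–18
Uma vs Carla: 29–13
Uma vs Rosa: 26–16
Uma beats every other candidate.

Uma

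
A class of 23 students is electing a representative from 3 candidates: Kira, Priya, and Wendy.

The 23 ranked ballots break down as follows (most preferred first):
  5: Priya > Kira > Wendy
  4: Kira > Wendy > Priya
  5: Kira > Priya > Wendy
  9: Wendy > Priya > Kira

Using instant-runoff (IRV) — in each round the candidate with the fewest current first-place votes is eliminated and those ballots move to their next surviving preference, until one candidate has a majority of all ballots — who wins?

Round 1: Kira 9, Priya 5, Wendy 9. Priya eliminated.
Round 2: Kira 14, Wendy 9. Kira has a majority (≥12).

Kira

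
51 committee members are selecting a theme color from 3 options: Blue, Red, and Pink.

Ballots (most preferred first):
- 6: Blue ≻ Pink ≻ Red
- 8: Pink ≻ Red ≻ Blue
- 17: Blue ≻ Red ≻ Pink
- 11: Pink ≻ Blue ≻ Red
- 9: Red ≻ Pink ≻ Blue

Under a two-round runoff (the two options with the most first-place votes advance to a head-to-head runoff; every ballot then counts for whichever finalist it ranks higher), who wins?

Pink

Round 1 first-place votes: Blue 23, Red 9, Pink 19. Blue and Pink advance.
Runoff: Blue is ranked above Pink on 23 ballots, Pink above Blue on 28.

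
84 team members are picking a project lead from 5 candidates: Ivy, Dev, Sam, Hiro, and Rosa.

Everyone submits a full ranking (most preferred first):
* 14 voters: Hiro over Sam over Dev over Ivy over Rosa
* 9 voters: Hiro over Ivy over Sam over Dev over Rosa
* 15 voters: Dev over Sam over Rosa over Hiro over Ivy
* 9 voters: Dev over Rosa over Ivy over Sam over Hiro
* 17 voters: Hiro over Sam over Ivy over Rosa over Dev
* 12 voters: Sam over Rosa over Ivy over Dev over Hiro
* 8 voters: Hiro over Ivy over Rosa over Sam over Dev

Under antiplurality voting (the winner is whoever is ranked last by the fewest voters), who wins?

Sam

Last-place votes: Ivy 15, Dev 25, Sam 0, Hiro 21, Rosa 23.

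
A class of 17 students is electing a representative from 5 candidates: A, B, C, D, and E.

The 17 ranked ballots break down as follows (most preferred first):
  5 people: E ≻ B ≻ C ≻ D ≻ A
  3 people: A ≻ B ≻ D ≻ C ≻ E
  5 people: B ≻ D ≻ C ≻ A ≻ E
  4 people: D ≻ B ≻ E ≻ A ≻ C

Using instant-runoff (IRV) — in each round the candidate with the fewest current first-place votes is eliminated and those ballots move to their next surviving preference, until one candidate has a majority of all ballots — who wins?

Round 1: A 3, B 5, C 0, D 4, E 5. C eliminated.
Round 2: A 3, B 5, D 4, E 5. A eliminated.
Round 3: B 8, D 4, E 5. D eliminated.
Round 4: B 12, E 5. B has a majority (≥9).

B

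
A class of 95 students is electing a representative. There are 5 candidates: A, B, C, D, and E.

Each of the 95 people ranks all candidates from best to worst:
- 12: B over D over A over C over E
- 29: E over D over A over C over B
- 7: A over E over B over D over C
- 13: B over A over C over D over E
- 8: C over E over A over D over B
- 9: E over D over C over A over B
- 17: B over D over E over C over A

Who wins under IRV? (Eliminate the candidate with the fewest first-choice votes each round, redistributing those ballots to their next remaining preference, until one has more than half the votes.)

Round 1: A 7, B 42, C 8, D 0, E 38. D eliminated.
Round 2: A 7, B 42, C 8, E 38. A eliminated.
Round 3: B 42, C 8, E 45. C eliminated.
Round 4: B 42, E 53. E has a majority (≥48).

E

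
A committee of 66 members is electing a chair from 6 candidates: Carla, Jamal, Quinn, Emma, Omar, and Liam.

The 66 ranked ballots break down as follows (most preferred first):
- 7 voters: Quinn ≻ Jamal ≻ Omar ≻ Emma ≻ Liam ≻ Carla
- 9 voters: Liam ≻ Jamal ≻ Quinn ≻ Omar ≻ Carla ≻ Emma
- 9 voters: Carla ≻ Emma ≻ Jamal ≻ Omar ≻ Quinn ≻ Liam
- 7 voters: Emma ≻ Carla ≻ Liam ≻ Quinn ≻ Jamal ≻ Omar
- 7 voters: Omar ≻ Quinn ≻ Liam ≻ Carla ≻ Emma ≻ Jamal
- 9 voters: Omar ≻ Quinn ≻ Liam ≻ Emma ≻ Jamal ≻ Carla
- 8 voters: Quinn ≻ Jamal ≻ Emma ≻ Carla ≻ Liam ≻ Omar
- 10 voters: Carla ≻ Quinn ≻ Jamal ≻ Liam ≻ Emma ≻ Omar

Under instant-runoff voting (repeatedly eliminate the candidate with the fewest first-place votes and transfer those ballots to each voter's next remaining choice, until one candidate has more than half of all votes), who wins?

Round 1: Carla 19, Jamal 0, Quinn 15, Emma 7, Omar 16, Liam 9. Jamal eliminated.
Round 2: Carla 19, Quinn 15, Emma 7, Omar 16, Liam 9. Emma eliminated.
Round 3: Carla 26, Quinn 15, Omar 16, Liam 9. Liam eliminated.
Round 4: Carla 26, Quinn 24, Omar 16. Omar eliminated.
Round 5: Carla 26, Quinn 40. Quinn has a majority (≥34).

Quinn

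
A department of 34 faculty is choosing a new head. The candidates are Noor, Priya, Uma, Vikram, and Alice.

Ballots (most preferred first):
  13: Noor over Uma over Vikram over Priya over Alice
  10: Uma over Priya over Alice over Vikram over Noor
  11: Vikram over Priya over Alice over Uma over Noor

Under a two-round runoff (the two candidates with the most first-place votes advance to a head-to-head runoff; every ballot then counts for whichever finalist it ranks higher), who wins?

Round 1 first-place votes: Noor 13, Priya 0, Uma 10, Vikram 11, Alice 0. Noor and Vikram advance.
Runoff: Noor is ranked above Vikram on 13 ballots, Vikram above Noor on 21.

Vikram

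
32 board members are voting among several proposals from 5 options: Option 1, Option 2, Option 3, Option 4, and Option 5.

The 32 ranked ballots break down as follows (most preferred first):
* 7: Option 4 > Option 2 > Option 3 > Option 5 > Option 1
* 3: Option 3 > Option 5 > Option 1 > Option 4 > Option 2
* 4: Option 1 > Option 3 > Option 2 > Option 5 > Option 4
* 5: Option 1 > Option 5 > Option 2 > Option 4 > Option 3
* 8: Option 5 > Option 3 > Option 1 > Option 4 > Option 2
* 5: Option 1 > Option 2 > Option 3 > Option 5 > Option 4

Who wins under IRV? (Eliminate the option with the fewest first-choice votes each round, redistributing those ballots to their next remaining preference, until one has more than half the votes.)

Option 5

Round 1: Option 1 14, Option 2 0, Option 3 3, Option 4 7, Option 5 8. Option 2 eliminated.
Round 2: Option 1 14, Option 3 3, Option 4 7, Option 5 8. Option 3 eliminated.
Round 3: Option 1 14, Option 4 7, Option 5 11. Option 4 eliminated.
Round 4: Option 1 14, Option 5 18. Option 5 has a majority (≥17).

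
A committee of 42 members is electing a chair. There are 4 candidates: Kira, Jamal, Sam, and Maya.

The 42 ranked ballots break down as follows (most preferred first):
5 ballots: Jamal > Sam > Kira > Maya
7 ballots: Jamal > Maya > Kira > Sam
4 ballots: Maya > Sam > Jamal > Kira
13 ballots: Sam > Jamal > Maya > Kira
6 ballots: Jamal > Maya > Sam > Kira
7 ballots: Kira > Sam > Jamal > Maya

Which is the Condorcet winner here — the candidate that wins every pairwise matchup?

Sam

Sam vs Kira: 28–14
Sam vs Jamal: 24–18
Sam vs Maya: 25–17
Sam beats every other candidate.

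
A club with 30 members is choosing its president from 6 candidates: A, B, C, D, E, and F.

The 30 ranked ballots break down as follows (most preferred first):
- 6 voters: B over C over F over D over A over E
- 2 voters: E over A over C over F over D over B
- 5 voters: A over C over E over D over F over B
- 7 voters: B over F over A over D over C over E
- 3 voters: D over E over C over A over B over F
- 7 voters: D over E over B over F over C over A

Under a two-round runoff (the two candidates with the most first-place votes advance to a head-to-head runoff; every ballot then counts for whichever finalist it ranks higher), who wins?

D

Round 1 first-place votes: A 5, B 13, C 0, D 10, E 2, F 0. B and D advance.
Runoff: B is ranked above D on 13 ballots, D above B on 17.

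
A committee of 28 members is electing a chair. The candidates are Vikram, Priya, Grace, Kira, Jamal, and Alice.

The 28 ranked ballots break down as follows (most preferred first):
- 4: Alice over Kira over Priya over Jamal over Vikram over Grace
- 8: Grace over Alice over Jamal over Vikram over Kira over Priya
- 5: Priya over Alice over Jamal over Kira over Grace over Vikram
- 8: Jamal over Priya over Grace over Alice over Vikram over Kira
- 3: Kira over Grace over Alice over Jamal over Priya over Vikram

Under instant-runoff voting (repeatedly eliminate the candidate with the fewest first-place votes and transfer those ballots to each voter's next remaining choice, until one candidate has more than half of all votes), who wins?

Priya

Round 1: Vikram 0, Priya 5, Grace 8, Kira 3, Jamal 8, Alice 4. Vikram eliminated.
Round 2: Priya 5, Grace 8, Kira 3, Jamal 8, Alice 4. Kira eliminated.
Round 3: Priya 5, Grace 11, Jamal 8, Alice 4. Alice eliminated.
Round 4: Priya 9, Grace 11, Jamal 8. Jamal eliminated.
Round 5: Priya 17, Grace 11. Priya has a majority (≥15).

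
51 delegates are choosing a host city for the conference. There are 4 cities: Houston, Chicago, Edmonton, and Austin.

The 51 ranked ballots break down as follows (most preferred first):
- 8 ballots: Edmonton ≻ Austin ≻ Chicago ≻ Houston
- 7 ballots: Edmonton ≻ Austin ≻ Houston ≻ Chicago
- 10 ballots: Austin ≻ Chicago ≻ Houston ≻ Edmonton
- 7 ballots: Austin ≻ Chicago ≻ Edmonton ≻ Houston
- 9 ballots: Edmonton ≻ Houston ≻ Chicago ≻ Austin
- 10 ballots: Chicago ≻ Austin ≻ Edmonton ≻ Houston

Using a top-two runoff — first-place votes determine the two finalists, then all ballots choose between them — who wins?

Round 1 first-place votes: Houston 0, Chicago 10, Edmonton 24, Austin 17. Edmonton and Austin advance.
Runoff: Edmonton is ranked above Austin on 24 ballots, Austin above Edmonton on 27.

Austin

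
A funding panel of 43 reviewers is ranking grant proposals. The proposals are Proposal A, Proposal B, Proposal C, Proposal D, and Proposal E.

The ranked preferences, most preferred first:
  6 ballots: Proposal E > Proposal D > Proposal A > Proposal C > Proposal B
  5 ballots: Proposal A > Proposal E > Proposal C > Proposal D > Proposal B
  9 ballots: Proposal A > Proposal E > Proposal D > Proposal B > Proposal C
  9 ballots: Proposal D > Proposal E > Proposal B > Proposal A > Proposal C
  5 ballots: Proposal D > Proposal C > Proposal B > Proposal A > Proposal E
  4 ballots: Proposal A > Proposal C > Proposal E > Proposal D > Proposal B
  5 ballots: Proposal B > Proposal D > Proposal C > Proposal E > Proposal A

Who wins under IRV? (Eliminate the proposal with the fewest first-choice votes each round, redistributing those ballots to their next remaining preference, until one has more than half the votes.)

Proposal D

Round 1: Proposal A 18, Proposal B 5, Proposal C 0, Proposal D 14, Proposal E 6. Proposal C eliminated.
Round 2: Proposal A 18, Proposal B 5, Proposal D 14, Proposal E 6. Proposal B eliminated.
Round 3: Proposal A 18, Proposal D 19, Proposal E 6. Proposal E eliminated.
Round 4: Proposal A 18, Proposal D 25. Proposal D has a majority (≥22).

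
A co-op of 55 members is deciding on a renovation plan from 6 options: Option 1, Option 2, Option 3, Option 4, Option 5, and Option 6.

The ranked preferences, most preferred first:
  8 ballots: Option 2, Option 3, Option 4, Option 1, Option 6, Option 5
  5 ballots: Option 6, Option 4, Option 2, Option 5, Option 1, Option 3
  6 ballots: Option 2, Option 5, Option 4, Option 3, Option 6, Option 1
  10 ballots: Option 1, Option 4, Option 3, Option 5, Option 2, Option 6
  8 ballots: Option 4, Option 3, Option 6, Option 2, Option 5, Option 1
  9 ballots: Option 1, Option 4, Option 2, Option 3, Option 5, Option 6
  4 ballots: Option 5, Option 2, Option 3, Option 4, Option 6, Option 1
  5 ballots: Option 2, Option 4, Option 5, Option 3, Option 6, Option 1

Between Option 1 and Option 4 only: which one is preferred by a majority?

Option 4

Option 1 is ranked above Option 4 on 19 ballots; Option 4 above Option 1 on 36.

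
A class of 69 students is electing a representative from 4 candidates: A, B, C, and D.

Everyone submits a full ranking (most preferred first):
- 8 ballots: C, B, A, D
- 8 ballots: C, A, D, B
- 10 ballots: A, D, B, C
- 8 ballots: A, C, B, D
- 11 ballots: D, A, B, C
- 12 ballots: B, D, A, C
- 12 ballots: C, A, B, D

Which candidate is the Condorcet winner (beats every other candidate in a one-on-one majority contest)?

A

A vs B: 49–20
A vs C: 41–28
A vs D: 46–23
A beats every other candidate.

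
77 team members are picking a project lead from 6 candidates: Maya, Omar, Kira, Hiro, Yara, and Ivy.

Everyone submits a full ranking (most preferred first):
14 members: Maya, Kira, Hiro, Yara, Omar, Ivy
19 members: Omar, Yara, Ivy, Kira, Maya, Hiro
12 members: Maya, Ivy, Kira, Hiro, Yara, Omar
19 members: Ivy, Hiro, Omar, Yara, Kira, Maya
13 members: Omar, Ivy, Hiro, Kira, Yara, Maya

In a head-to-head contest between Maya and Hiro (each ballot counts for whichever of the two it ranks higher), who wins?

Maya is ranked above Hiro on 45 ballots; Hiro above Maya on 32.

Maya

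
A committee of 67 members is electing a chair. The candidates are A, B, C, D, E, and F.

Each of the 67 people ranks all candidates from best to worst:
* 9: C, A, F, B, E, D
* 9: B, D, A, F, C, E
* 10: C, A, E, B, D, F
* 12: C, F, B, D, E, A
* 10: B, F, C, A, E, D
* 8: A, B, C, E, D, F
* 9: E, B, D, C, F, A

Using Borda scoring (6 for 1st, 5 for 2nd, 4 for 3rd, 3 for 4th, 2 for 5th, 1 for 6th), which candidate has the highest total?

B

A: 9×5 + 9×4 + 10×5 + 12×1 + 10×3 + 8×6 + 9×1 = 230
B: 9×3 + 9×6 + 10×3 + 12×4 + 10×6 + 8×5 + 9×5 = 304
C: 9×6 + 9×2 + 10×6 + 12×6 + 10×4 + 8×4 + 9×3 = 303
D: 9×1 + 9×5 + 10×2 + 12×3 + 10×1 + 8×2 + 9×4 = 172
E: 9×2 + 9×1 + 10×4 + 12×2 + 10×2 + 8×3 + 9×6 = 189
F: 9×4 + 9×3 + 10×1 + 12×5 + 10×5 + 8×1 + 9×2 = 209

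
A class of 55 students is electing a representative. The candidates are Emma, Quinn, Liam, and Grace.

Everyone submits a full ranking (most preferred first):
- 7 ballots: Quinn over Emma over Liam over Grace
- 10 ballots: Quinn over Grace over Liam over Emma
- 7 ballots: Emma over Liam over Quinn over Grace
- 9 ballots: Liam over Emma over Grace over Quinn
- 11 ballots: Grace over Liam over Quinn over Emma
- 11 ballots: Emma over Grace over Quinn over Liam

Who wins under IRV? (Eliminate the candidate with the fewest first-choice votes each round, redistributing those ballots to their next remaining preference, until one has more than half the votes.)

Round 1: Emma 18, Quinn 17, Liam 9, Grace 11. Liam eliminated.
Round 2: Emma 27, Quinn 17, Grace 11. Grace eliminated.
Round 3: Emma 27, Quinn 28. Quinn has a majority (≥28).

Quinn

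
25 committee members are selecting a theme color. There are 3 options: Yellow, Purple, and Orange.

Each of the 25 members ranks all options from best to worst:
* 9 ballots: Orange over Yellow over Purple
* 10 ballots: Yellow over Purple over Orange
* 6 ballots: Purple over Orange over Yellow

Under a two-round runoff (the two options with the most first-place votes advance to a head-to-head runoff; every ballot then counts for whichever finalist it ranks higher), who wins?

Orange

Round 1 first-place votes: Yellow 10, Purple 6, Orange 9. Yellow and Orange advance.
Runoff: Yellow is ranked above Orange on 10 ballots, Orange above Yellow on 15.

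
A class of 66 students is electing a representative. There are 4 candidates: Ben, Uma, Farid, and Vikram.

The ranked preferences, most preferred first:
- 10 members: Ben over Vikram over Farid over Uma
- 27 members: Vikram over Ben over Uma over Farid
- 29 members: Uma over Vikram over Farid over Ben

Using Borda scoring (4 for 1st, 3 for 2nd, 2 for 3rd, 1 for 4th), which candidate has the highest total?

Vikram

Ben: 10×4 + 27×3 + 29×1 = 150
Uma: 10×1 + 27×2 + 29×4 = 180
Farid: 10×2 + 27×1 + 29×2 = 105
Vikram: 10×3 + 27×4 + 29×3 = 225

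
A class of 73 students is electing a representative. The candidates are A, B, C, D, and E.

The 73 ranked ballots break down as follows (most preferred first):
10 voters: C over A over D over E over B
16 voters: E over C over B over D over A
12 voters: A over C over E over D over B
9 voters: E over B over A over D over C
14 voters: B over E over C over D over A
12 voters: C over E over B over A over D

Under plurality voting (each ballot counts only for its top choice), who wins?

First-place votes: A 12, B 14, C 22, D 0, E 25.

E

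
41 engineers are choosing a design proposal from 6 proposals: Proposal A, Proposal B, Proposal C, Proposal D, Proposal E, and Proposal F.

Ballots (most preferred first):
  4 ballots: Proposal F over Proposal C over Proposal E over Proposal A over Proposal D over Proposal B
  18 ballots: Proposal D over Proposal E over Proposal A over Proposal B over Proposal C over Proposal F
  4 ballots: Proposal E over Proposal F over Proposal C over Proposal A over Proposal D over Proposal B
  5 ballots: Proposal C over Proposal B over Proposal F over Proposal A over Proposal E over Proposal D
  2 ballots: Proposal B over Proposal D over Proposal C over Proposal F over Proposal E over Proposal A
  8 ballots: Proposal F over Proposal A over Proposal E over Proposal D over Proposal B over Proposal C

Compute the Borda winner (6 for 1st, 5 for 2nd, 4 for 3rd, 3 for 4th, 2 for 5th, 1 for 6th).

Proposal A: 4×3 + 18×4 + 4×3 + 5×3 + 2×1 + 8×5 = 153
Proposal B: 4×1 + 18×3 + 4×1 + 5×5 + 2×6 + 8×2 = 115
Proposal C: 4×5 + 18×2 + 4×4 + 5×6 + 2×4 + 8×1 = 118
Proposal D: 4×2 + 18×6 + 4×2 + 5×1 + 2×5 + 8×3 = 163
Proposal E: 4×4 + 18×5 + 4×6 + 5×2 + 2×2 + 8×4 = 176
Proposal F: 4×6 + 18×1 + 4×5 + 5×4 + 2×3 + 8×6 = 136

Proposal E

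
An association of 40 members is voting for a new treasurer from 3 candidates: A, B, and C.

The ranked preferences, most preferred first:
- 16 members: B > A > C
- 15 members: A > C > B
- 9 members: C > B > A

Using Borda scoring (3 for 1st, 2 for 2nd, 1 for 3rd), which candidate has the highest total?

A: 16×2 + 15×3 + 9×1 = 86
B: 16×3 + 15×1 + 9×2 = 81
C: 16×1 + 15×2 + 9×3 = 73

A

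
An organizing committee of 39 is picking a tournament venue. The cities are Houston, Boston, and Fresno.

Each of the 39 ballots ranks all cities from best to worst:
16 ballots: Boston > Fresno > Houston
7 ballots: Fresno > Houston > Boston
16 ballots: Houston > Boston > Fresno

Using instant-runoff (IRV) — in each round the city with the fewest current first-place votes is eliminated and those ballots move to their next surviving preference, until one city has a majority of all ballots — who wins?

Houston

Round 1: Houston 16, Boston 16, Fresno 7. Fresno eliminated.
Round 2: Houston 23, Boston 16. Houston has a majority (≥20).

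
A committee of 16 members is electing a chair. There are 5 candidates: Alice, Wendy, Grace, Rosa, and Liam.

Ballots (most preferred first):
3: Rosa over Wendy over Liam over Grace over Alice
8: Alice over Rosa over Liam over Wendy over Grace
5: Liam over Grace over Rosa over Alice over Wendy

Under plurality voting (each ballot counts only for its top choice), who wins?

Alice

First-place votes: Alice 8, Wendy 0, Grace 0, Rosa 3, Liam 5.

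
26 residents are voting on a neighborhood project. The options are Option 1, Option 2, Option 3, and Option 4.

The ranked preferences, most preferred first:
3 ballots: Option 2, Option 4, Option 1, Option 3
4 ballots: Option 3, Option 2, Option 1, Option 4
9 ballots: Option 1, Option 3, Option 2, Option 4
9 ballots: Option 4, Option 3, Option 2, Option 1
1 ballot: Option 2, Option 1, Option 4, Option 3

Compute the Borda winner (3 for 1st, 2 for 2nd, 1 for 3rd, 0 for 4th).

Option 1: 3×1 + 4×1 + 9×3 + 9×0 + 1×2 = 36
Option 2: 3×3 + 4×2 + 9×1 + 9×1 + 1×3 = 38
Option 3: 3×0 + 4×3 + 9×2 + 9×2 + 1×0 = 48
Option 4: 3×2 + 4×0 + 9×0 + 9×3 + 1×1 = 34

Option 3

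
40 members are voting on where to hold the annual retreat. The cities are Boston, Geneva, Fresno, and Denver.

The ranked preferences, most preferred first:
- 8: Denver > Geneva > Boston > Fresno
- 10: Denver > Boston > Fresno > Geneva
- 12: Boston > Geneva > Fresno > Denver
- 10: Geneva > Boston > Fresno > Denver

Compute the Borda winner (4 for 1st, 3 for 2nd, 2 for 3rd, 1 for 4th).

Boston: 8×2 + 10×3 + 12×4 + 10×3 = 124
Geneva: 8×3 + 10×1 + 12×3 + 10×4 = 110
Fresno: 8×1 + 10×2 + 12×2 + 10×2 = 72
Denver: 8×4 + 10×4 + 12×1 + 10×1 = 94

Boston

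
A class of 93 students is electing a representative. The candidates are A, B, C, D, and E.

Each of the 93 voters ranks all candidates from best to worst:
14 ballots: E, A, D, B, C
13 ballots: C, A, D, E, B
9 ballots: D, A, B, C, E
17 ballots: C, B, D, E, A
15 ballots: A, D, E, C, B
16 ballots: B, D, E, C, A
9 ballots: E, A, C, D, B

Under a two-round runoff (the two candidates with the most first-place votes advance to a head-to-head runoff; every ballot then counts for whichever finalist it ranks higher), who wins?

Round 1 first-place votes: A 15, B 16, C 30, D 9, E 23. C and E advance.
Runoff: C is ranked above E on 39 ballots, E above C on 54.

E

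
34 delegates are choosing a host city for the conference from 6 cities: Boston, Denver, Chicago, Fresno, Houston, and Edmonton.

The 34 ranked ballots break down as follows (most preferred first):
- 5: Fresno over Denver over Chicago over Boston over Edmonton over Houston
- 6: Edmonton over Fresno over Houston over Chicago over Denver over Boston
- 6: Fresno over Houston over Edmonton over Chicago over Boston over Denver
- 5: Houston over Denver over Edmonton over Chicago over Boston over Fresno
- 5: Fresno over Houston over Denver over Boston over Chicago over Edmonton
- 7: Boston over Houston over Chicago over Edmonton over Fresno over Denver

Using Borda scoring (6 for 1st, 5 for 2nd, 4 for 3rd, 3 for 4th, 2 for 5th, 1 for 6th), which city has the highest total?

Houston

Boston: 5×3 + 6×1 + 6×2 + 5×2 + 5×3 + 7×6 = 100
Denver: 5×5 + 6×2 + 6×1 + 5×5 + 5×4 + 7×1 = 95
Chicago: 5×4 + 6×3 + 6×3 + 5×3 + 5×2 + 7×4 = 109
Fresno: 5×6 + 6×5 + 6×6 + 5×1 + 5×6 + 7×2 = 145
Houston: 5×1 + 6×4 + 6×5 + 5×6 + 5×5 + 7×5 = 149
Edmonton: 5×2 + 6×6 + 6×4 + 5×4 + 5×1 + 7×3 = 116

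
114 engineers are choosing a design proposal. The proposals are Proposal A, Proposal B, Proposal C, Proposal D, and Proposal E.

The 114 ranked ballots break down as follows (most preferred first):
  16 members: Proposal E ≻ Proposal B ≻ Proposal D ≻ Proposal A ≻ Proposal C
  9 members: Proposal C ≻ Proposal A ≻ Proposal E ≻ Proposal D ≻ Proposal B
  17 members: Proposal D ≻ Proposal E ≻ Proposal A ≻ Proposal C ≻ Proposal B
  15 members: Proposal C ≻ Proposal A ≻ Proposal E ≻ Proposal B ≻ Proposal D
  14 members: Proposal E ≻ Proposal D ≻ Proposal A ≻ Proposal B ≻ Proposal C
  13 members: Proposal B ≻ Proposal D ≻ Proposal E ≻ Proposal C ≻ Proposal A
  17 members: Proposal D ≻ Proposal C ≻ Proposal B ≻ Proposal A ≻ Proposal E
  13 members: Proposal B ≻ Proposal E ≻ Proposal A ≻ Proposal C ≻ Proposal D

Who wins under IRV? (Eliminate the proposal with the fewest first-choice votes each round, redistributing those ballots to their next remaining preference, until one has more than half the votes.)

Round 1: Proposal A 0, Proposal B 26, Proposal C 24, Proposal D 34, Proposal E 30. Proposal A eliminated.
Round 2: Proposal B 26, Proposal C 24, Proposal D 34, Proposal E 30. Proposal C eliminated.
Round 3: Proposal B 26, Proposal D 34, Proposal E 54. Proposal B eliminated.
Round 4: Proposal D 47, Proposal E 67. Proposal E has a majority (≥58).

Proposal E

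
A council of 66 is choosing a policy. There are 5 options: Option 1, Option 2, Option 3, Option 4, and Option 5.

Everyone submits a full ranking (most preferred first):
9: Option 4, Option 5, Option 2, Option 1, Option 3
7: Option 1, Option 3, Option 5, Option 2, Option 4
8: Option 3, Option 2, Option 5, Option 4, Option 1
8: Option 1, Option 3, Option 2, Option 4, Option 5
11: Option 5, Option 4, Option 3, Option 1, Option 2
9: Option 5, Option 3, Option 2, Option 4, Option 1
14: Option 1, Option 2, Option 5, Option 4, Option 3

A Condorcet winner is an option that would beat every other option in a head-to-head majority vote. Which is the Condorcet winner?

Option 5

Option 5 vs Option 1: 37–29
Option 5 vs Option 2: 36–30
Option 5 vs Option 3: 43–23
Option 5 vs Option 4: 49–17
Option 5 beats every other option.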